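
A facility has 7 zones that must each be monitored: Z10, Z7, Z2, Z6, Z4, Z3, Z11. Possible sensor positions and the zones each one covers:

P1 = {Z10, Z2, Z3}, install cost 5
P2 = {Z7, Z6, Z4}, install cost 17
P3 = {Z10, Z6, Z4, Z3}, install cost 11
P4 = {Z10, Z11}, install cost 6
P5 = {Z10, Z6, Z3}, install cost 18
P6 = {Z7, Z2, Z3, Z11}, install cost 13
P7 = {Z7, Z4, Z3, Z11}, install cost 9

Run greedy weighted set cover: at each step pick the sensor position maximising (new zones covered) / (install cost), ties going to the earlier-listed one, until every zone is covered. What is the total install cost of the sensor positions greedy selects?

25

Pick 1: P1 adds 3 new (Z10, Z2, Z3) at install cost 5 (ratio 3/5).
Pick 2: P7 adds 3 new (Z7, Z4, Z11) at install cost 9 (ratio 3/9).
Pick 3: P3 adds 1 new (Z6) at install cost 11 (ratio 1/11).
Greedy total install cost: 5 + 9 + 11 = 25. (The true optimum is 24, so greedy overshoots here.)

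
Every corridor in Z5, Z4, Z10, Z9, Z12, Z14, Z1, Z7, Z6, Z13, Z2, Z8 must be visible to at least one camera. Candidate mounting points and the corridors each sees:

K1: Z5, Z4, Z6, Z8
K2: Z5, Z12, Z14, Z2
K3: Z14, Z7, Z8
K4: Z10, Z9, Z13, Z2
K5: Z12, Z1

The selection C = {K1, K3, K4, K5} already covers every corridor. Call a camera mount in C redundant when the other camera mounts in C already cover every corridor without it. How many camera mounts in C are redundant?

Drop K1: Z5, Z4, Z6 uncovered — not redundant.
Drop K3: Z14, Z7 uncovered — not redundant.
Drop K4: Z10, Z9, Z13, Z2 uncovered — not redundant.
Drop K5: Z12, Z1 uncovered — not redundant.
None of the camera mounts in C is redundant.

0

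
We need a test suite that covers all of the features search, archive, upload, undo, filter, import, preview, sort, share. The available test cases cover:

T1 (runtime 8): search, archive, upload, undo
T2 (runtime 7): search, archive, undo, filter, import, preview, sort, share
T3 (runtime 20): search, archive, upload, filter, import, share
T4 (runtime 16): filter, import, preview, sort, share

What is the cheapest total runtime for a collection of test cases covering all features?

15

T1, T2 cover every feature at runtime 8 + 7 = 15.
Any cover uses at least 2 test cases; among all covering selections none totals below 15.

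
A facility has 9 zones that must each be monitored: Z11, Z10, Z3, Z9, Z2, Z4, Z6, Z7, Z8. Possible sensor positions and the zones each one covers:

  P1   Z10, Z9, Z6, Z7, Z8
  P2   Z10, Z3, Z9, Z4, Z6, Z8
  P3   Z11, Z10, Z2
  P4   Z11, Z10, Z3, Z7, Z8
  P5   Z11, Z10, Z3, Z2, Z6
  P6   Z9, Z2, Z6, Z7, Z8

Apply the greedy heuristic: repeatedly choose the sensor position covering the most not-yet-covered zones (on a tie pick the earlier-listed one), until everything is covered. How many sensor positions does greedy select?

Pick 1: P2 covers 6 new zones (Z10, Z3, Z9, Z4, Z6, Z8).
Pick 2: P3 covers 2 new zones (Z11, Z2).
Pick 3: P1 covers 1 new zones (Z7).
Greedy uses 3 sensor positions.

3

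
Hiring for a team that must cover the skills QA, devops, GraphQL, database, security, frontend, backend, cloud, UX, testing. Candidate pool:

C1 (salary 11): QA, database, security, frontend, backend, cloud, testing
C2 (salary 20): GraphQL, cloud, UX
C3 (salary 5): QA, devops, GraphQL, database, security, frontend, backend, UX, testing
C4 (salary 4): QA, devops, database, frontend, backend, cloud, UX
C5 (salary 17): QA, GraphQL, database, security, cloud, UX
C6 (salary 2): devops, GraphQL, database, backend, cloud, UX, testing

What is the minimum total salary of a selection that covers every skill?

C3, C6 cover every skill at salary 5 + 2 = 7.
Any cover uses at least 2 candidates; among all covering selections none totals below 7.

7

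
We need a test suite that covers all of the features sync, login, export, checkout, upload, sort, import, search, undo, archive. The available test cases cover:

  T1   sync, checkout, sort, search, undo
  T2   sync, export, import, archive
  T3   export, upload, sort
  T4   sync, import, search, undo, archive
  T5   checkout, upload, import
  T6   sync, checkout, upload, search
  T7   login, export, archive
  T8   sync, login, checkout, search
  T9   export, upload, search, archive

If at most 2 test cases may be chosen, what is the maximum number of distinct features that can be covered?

8

Choosing T1, T2 covers {sync, export, checkout, sort, import, search, undo, archive} — 8 features.
No choice of 2 test cases does better; here login, upload are left uncovered.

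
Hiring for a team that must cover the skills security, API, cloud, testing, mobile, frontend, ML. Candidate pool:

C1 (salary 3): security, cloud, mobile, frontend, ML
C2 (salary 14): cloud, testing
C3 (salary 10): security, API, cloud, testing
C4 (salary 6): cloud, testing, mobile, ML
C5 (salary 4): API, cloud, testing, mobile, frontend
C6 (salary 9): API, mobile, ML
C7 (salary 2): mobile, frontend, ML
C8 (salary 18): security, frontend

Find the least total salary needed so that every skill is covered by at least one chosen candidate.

7

C1, C5 cover every skill at salary 3 + 4 = 7.
Any cover uses at least 2 candidates; among all covering selections none totals below 7.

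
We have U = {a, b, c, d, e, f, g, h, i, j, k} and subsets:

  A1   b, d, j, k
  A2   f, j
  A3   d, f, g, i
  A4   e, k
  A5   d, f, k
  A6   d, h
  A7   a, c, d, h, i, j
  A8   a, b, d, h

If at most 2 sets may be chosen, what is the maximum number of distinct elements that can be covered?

Choosing A1, A7 covers {a, b, c, d, h, i, j, k} — 8 elements.
No choice of 2 sets does better; here e, f, g are left uncovered.

8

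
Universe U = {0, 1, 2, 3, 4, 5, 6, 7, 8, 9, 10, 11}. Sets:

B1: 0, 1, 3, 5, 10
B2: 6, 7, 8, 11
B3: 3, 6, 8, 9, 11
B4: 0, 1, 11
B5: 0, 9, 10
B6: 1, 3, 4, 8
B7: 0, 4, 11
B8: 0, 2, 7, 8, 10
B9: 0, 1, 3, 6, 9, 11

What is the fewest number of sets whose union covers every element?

4

B1, B3, B6, B8 together cover {0, 1, 2, 3, 4, 5, 6, 7, 8, 9, 10, 11} — every element.
No 3 of the 9 sets cover everything (all 84 triples fall short), so 4 is minimum.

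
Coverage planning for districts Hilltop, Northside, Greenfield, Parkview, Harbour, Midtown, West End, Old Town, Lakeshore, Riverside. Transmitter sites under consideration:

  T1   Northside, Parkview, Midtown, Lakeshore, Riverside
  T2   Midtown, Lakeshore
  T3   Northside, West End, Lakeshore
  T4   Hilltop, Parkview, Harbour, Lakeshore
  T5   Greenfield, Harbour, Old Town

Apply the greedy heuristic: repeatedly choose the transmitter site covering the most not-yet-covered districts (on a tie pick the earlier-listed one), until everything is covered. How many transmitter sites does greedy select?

4

Pick 1: T1 covers 5 new districts (Northside, Parkview, Midtown, Lakeshore, Riverside).
Pick 2: T5 covers 3 new districts (Greenfield, Harbour, Old Town).
Pick 3: T3 covers 1 new districts (West End).
Pick 4: T4 covers 1 new districts (Hilltop).
Greedy uses 4 transmitter sites.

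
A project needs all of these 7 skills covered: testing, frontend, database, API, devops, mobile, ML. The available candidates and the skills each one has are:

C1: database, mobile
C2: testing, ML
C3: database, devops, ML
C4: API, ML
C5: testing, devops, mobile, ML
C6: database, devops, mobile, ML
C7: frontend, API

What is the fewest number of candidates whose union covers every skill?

C1, C5, C7 together cover {testing, frontend, database, API, devops, mobile, ML} — every skill.
No 2 of the 7 candidates cover everything (all 21 pairs fall short), so 3 is minimum.

3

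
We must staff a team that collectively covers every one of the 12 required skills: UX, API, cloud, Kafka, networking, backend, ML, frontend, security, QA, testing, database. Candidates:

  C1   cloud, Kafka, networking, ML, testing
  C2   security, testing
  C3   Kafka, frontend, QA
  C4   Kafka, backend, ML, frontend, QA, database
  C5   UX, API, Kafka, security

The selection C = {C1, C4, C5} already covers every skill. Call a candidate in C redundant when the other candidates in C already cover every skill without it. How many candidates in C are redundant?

0

Drop C1: cloud, networking, testing uncovered — not redundant.
Drop C4: backend, frontend, QA, database uncovered — not redundant.
Drop C5: UX, API, security uncovered — not redundant.
None of the candidates in C is redundant.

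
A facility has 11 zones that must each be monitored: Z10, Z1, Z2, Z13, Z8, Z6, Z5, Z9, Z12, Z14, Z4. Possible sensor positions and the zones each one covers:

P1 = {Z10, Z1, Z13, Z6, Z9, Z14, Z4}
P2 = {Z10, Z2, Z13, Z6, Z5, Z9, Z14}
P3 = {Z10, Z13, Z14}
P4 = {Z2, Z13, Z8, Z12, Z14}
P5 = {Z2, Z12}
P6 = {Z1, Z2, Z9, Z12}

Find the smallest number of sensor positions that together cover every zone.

3

P1, P2, P4 together cover {Z10, Z1, Z2, Z13, Z8, Z6, Z5, Z9, Z12, Z14, Z4} — every zone.
No 2 of the 6 sensor positions cover everything (all 15 pairs fall short), so 3 is minimum.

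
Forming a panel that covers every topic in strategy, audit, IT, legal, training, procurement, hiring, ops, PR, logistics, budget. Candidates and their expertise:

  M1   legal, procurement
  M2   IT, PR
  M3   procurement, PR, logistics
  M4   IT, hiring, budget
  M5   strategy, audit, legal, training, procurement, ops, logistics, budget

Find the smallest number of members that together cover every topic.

3

M2, M4, M5 together cover {strategy, audit, IT, legal, training, procurement, hiring, ops, PR, logistics, budget} — every topic.
No 2 of the 5 members cover everything (all 10 pairs fall short), so 3 is minimum.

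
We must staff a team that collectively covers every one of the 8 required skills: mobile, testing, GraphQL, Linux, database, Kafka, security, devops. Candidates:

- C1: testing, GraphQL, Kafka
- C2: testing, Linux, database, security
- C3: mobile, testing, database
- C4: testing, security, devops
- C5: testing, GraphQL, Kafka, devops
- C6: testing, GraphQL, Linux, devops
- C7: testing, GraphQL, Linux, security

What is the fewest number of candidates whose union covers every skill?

C2, C3, C5 together cover {mobile, testing, GraphQL, Linux, database, Kafka, security, devops} — every skill.
No 2 of the 7 candidates cover everything (all 21 pairs fall short), so 3 is minimum.

3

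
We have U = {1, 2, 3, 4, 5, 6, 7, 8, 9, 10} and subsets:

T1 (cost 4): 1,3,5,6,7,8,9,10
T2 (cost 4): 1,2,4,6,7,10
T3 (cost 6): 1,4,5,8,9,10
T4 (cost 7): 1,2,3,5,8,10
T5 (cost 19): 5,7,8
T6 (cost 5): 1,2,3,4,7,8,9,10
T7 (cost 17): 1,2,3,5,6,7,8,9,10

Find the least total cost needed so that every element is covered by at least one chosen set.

8

T1, T2 cover every element at cost 4 + 4 = 8.
Any cover uses at least 2 sets; among all covering selections none totals below 8.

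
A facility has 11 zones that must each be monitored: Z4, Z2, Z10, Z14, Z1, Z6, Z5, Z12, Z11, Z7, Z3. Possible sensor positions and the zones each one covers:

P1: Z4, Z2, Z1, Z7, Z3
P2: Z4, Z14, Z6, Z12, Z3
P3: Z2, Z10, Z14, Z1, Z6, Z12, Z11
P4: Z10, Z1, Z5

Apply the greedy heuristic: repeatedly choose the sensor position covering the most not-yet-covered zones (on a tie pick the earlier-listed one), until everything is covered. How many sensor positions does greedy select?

Pick 1: P3 covers 7 new zones (Z2, Z10, Z14, Z1, Z6, Z12, Z11).
Pick 2: P1 covers 3 new zones (Z4, Z7, Z3).
Pick 3: P4 covers 1 new zones (Z5).
Greedy uses 3 sensor positions.

3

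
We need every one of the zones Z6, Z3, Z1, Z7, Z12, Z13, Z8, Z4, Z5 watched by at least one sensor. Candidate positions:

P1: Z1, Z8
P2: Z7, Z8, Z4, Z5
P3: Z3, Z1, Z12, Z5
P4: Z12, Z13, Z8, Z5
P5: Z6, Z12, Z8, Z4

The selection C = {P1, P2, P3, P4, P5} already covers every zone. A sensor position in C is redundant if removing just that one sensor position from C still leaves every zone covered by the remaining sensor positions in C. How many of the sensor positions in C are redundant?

Drop P1: the rest still cover every zone — redundant.
Drop P2: Z7 uncovered — not redundant.
Drop P3: Z3 uncovered — not redundant.
Drop P4: Z13 uncovered — not redundant.
Drop P5: Z6 uncovered — not redundant.
1 redundant: P1.

1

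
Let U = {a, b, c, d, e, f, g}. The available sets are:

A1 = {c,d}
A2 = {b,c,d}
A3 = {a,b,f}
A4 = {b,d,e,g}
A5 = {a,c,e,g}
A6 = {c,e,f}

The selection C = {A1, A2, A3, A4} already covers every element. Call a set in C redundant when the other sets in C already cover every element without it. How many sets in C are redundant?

Drop A1: the rest still cover every element — redundant.
Drop A2: the rest still cover every element — redundant.
Drop A3: a, f uncovered — not redundant.
Drop A4: e, g uncovered — not redundant.
2 redundant: A1, A2.

2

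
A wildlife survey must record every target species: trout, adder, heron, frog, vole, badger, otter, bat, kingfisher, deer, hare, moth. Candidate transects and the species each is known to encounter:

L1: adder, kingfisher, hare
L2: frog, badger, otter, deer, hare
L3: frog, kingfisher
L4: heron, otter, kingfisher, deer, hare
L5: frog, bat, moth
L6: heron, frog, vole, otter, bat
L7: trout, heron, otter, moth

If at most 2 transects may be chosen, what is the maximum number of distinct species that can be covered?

8

Choosing L1, L6 covers {adder, heron, frog, vole, otter, bat, kingfisher, hare} — 8 species.
No choice of 2 transects does better; here trout, badger, deer, moth are left uncovered.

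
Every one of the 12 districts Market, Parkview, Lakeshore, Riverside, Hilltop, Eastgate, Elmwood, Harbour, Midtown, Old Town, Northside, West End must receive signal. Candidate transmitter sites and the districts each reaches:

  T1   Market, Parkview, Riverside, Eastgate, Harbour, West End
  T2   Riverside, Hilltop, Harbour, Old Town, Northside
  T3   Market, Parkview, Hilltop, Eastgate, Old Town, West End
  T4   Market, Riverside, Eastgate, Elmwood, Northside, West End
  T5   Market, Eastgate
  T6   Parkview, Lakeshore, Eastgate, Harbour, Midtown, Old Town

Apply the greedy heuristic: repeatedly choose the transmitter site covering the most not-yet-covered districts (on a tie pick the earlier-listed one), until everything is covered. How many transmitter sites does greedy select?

Pick 1: T1 covers 6 new districts (Market, Parkview, Riverside, Eastgate, Harbour, West End).
Pick 2: T2 covers 3 new districts (Hilltop, Old Town, Northside).
Pick 3: T6 covers 2 new districts (Lakeshore, Midtown).
Pick 4: T4 covers 1 new districts (Elmwood).
Greedy uses 4 transmitter sites. (The true minimum is 3.)

4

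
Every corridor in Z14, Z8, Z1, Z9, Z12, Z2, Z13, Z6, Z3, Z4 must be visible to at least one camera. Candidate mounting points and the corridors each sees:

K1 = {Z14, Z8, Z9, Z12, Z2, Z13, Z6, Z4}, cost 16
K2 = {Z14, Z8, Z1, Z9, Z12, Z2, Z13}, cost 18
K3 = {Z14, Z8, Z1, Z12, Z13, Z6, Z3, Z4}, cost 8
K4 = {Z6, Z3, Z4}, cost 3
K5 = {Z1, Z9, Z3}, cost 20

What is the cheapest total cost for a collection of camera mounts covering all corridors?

K2, K4 cover every corridor at cost 18 + 3 = 21.
Any cover uses at least 2 camera mounts; among all covering selections none totals below 21.
Greedy by coverage-per-cost would pick K3, K1 for 24 — worse than the optimum 21.

21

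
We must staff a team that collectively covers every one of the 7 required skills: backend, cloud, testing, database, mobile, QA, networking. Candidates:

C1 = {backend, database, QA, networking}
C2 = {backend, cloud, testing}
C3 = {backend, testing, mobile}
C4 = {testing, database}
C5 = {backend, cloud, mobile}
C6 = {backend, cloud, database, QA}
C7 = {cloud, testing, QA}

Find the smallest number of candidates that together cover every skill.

3

C1, C2, C3 together cover {backend, cloud, testing, database, mobile, QA, networking} — every skill.
No 2 of the 7 candidates cover everything (all 21 pairs fall short), so 3 is minimum.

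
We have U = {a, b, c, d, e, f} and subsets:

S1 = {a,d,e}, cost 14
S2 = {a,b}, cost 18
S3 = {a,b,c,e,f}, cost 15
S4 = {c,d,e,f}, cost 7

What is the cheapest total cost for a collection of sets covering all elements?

22

S3, S4 cover every element at cost 15 + 7 = 22.
Any cover uses at least 2 sets; among all covering selections none totals below 22.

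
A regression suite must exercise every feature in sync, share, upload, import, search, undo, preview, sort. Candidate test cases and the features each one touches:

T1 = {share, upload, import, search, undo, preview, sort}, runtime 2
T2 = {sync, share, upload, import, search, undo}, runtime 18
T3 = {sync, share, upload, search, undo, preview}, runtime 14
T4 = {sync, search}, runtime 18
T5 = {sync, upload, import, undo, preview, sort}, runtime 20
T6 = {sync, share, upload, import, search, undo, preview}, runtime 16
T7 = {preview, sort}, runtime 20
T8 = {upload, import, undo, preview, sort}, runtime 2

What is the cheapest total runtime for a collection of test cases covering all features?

T1, T3 cover every feature at runtime 2 + 14 = 16.
Any cover uses at least 2 test cases; among all covering selections none totals below 16.

16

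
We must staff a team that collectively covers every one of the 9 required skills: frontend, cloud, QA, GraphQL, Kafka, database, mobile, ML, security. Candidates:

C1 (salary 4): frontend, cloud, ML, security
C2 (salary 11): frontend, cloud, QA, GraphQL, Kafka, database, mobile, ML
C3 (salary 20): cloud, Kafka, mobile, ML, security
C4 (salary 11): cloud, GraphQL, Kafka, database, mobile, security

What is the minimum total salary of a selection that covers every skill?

C1, C2 cover every skill at salary 4 + 11 = 15.
Any cover uses at least 2 candidates; among all covering selections none totals below 15.

15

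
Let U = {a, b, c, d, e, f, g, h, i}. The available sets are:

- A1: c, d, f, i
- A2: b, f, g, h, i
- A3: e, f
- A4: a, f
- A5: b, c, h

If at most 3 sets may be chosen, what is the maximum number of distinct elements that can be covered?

8

Choosing A1, A2, A3 covers {b, c, d, e, f, g, h, i} — 8 elements.
No choice of 3 sets does better; here a is left uncovered.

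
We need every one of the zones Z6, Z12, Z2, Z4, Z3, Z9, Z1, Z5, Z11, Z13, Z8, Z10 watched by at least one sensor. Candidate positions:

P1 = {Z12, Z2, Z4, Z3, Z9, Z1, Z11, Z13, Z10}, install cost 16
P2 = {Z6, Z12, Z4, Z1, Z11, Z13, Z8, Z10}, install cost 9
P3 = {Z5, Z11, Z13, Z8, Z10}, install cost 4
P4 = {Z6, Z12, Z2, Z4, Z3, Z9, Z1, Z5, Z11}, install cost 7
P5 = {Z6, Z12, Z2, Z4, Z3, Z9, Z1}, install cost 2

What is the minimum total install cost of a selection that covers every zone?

P3, P5 cover every zone at install cost 4 + 2 = 6.
Any cover uses at least 2 sensor positions; among all covering selections none totals below 6.

6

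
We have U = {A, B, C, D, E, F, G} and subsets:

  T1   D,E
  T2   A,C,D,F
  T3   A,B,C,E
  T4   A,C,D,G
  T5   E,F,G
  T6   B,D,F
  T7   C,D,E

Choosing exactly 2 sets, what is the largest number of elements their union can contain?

Choosing T2, T3 covers {A, B, C, D, E, F} — 6 elements.
No choice of 2 sets does better; here G is left uncovered.

6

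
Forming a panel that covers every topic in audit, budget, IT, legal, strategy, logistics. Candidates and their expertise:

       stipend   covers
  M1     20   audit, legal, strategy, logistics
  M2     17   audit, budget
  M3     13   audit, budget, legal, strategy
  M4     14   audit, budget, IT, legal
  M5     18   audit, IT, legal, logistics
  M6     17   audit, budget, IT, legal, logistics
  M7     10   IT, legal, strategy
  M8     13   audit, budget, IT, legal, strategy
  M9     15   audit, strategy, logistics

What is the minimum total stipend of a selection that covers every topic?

27

M6, M7 cover every topic at stipend 17 + 10 = 27.
Any cover uses at least 2 members; among all covering selections none totals below 27.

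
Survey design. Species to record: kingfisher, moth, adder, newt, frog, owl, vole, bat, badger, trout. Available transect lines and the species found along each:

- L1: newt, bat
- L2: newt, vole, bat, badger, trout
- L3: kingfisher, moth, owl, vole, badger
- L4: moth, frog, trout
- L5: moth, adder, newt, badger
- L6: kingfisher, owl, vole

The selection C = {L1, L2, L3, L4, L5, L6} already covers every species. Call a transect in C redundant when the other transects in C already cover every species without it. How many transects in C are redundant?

4

Drop L1: the rest still cover every species — redundant.
Drop L2: the rest still cover every species — redundant.
Drop L3: the rest still cover every species — redundant.
Drop L4: frog uncovered — not redundant.
Drop L5: adder uncovered — not redundant.
Drop L6: the rest still cover every species — redundant.
4 redundant: L1, L2, L3, L6.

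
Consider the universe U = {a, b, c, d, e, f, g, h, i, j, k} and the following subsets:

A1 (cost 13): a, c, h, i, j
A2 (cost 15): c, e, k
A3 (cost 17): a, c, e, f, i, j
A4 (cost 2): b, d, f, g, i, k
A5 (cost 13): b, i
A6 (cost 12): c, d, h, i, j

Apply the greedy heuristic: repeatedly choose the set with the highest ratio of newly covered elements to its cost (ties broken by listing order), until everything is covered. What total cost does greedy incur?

30

Pick 1: A4 adds 6 new (b, d, f, g, i, k) at cost 2 (ratio 6/2).
Pick 2: A1 adds 4 new (a, c, h, j) at cost 13 (ratio 4/13).
Pick 3: A2 adds 1 new (e) at cost 15 (ratio 1/15).
Greedy total cost: 2 + 13 + 15 = 30.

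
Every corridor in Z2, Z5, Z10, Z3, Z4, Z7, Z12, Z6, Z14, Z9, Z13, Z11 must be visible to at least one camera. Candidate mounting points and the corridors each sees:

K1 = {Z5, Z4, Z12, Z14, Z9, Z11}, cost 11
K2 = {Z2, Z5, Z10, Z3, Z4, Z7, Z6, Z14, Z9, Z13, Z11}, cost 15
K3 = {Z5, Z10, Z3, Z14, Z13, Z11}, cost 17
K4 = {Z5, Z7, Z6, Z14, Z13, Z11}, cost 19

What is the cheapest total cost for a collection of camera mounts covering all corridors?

K1, K2 cover every corridor at cost 11 + 15 = 26.
Any cover uses at least 2 camera mounts; among all covering selections none totals below 26.

26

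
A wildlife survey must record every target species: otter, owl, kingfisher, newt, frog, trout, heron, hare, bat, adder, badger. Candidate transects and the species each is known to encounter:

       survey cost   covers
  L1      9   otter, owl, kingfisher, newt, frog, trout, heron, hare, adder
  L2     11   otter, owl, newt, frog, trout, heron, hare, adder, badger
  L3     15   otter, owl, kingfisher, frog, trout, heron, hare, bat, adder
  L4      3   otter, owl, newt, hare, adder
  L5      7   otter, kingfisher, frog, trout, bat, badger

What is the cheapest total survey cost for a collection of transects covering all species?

L1, L5 cover every species at survey cost 9 + 7 = 16.
Any cover uses at least 2 transects; among all covering selections none totals below 16.

16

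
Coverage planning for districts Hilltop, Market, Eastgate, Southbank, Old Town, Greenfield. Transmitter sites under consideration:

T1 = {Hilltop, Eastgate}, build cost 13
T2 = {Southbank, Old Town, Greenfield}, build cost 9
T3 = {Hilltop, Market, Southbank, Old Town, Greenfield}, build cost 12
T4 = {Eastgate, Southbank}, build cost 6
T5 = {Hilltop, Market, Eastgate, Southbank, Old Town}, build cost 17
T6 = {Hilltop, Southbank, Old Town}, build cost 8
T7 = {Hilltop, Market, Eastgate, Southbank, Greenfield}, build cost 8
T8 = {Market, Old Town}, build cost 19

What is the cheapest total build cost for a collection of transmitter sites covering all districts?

16

T6, T7 cover every district at build cost 8 + 8 = 16.
Any cover uses at least 2 transmitter sites; among all covering selections none totals below 16.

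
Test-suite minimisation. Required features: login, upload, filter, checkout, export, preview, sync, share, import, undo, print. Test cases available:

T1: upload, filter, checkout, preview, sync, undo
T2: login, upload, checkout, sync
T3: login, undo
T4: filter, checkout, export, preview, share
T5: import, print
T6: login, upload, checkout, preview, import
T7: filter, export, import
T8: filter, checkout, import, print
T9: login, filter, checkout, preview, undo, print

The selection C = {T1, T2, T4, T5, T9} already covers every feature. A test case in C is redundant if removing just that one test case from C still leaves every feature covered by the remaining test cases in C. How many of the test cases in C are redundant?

Drop T1: the rest still cover every feature — redundant.
Drop T2: the rest still cover every feature — redundant.
Drop T4: export, share uncovered — not redundant.
Drop T5: import uncovered — not redundant.
Drop T9: the rest still cover every feature — redundant.
3 redundant: T1, T2, T9.

3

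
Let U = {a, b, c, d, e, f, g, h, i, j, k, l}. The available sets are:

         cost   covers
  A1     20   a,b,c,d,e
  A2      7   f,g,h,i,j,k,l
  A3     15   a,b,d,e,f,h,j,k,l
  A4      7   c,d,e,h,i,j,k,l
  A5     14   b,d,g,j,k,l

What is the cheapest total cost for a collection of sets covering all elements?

27

A1, A2 cover every element at cost 20 + 7 = 27.
Any cover uses at least 2 sets; among all covering selections none totals below 27.
Greedy by coverage-per-cost would pick A4, A2, A3 for 29 — worse than the optimum 27.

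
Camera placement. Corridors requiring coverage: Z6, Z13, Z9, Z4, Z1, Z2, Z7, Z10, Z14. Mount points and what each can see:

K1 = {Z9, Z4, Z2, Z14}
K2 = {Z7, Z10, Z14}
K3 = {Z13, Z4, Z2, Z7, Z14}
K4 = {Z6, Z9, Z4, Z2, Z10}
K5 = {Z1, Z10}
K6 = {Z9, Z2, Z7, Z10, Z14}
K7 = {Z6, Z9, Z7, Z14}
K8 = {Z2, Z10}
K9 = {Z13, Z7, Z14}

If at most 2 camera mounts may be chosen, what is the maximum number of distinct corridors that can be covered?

Choosing K3, K4 covers {Z6, Z13, Z9, Z4, Z2, Z7, Z10, Z14} — 8 corridors.
No choice of 2 camera mounts does better; here Z1 is left uncovered.

8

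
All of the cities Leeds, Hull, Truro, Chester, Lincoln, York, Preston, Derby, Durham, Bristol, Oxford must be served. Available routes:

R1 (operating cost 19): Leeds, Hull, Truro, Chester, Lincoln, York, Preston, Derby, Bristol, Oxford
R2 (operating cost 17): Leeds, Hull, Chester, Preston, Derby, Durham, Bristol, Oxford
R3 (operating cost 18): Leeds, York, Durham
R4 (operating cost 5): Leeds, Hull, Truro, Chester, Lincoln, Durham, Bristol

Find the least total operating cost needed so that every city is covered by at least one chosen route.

R1, R4 cover every city at operating cost 19 + 5 = 24.
Any cover uses at least 2 routes; among all covering selections none totals below 24.

24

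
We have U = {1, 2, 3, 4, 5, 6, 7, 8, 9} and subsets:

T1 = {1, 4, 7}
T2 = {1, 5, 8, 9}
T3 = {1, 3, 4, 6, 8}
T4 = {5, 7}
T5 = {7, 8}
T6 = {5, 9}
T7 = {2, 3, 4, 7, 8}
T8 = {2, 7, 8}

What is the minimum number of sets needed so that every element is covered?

T2, T3, T7 together cover {1, 2, 3, 4, 5, 6, 7, 8, 9} — every element.
No 2 of the 8 sets cover everything (all 28 pairs fall short), so 3 is minimum.

3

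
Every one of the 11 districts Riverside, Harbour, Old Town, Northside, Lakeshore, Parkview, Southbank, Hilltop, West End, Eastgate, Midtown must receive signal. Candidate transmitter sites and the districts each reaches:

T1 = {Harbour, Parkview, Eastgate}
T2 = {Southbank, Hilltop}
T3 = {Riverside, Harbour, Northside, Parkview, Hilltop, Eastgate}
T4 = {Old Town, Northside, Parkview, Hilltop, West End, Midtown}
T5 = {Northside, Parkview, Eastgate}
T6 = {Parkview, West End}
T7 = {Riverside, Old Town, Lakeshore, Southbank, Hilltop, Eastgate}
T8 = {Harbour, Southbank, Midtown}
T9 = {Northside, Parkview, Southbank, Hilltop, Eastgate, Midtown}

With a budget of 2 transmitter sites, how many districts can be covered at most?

Choosing T4, T7 covers {Riverside, Old Town, Northside, Lakeshore, Parkview, Southbank, Hilltop, West End, Eastgate, Midtown} — 10 districts.
No choice of 2 transmitter sites does better; here Harbour is left uncovered.

10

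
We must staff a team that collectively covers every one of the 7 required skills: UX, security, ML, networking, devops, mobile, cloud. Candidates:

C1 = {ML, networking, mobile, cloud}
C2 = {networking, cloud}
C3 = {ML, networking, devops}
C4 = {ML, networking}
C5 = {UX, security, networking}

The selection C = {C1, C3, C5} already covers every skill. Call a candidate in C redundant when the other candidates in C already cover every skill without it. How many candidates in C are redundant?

Drop C1: mobile, cloud uncovered — not redundant.
Drop C3: devops uncovered — not redundant.
Drop C5: UX, security uncovered — not redundant.
None of the candidates in C is redundant.

0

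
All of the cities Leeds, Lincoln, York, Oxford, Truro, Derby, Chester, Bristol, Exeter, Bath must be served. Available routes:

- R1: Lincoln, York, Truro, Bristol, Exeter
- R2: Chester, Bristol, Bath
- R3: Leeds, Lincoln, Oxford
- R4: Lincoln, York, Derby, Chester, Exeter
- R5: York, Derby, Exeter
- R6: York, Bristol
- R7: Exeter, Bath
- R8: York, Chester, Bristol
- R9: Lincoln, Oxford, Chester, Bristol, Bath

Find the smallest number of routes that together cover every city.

R1, R2, R3, R4 together cover {Leeds, Lincoln, York, Oxford, Truro, Derby, Chester, Bristol, Exeter, Bath} — every city.
No 3 of the 9 routes cover everything (all 84 triples fall short), so 4 is minimum.

4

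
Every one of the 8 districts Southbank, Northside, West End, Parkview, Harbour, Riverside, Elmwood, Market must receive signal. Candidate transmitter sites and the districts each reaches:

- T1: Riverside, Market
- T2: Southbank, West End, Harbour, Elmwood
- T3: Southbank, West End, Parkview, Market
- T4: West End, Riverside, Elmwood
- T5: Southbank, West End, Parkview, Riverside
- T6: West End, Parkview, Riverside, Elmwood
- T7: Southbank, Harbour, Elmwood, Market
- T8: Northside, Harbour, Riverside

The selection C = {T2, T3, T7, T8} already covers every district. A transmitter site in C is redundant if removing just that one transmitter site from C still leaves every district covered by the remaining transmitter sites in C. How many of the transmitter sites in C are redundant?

Drop T2: the rest still cover every district — redundant.
Drop T3: Parkview uncovered — not redundant.
Drop T7: the rest still cover every district — redundant.
Drop T8: Northside, Riverside uncovered — not redundant.
2 redundant: T2, T7.

2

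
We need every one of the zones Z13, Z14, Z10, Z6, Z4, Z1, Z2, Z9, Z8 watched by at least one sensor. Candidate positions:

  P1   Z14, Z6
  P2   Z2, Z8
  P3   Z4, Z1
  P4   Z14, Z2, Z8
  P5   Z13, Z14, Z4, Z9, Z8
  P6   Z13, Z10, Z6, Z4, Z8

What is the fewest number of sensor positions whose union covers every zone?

P2, P3, P5, P6 together cover {Z13, Z14, Z10, Z6, Z4, Z1, Z2, Z9, Z8} — every zone.
No 3 of the 6 sensor positions cover everything (all 20 triples fall short), so 4 is minimum.

4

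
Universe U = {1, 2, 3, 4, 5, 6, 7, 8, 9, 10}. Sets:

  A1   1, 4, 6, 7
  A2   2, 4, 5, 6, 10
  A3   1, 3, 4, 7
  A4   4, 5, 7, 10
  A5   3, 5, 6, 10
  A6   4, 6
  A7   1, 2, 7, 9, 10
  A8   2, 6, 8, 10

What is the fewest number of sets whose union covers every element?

4

A1, A5, A7, A8 together cover {1, 2, 3, 4, 5, 6, 7, 8, 9, 10} — every element.
No 3 of the 8 sets cover everything (all 56 triples fall short), so 4 is minimum.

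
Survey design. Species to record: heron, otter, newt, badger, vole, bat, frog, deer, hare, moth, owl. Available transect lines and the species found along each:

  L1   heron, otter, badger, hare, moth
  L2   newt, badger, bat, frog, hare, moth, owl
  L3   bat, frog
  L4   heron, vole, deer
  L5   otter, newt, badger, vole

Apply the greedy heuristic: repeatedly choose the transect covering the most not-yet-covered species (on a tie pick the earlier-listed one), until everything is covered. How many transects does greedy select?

Pick 1: L2 covers 7 new species (newt, badger, bat, frog, hare, moth, owl).
Pick 2: L4 covers 3 new species (heron, vole, deer).
Pick 3: L1 covers 1 new species (otter).
Greedy uses 3 transects.

3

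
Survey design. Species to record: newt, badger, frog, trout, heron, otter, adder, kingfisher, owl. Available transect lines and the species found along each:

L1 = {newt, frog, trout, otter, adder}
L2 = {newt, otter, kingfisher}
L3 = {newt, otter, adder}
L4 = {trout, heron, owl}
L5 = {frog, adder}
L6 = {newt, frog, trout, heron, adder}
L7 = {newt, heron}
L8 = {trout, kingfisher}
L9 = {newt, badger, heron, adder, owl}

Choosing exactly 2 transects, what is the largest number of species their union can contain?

Choosing L1, L9 covers {newt, badger, frog, trout, heron, otter, adder, owl} — 8 species.
No choice of 2 transects does better; here kingfisher is left uncovered.

8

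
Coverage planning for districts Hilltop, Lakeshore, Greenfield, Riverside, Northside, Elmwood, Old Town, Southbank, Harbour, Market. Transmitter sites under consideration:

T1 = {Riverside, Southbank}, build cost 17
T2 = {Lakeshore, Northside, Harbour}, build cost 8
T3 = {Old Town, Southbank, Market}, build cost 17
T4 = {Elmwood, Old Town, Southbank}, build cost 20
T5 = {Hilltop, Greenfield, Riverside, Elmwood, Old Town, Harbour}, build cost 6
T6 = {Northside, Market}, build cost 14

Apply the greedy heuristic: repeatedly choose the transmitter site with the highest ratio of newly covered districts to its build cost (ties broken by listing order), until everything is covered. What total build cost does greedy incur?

Pick 1: T5 adds 6 new (Hilltop, Greenfield, Riverside, Elmwood, Old Town, Harbour) at build cost 6 (ratio 6/6).
Pick 2: T2 adds 2 new (Lakeshore, Northside) at build cost 8 (ratio 2/8).
Pick 3: T3 adds 2 new (Southbank, Market) at build cost 17 (ratio 2/17).
Greedy total build cost: 6 + 8 + 17 = 31.

31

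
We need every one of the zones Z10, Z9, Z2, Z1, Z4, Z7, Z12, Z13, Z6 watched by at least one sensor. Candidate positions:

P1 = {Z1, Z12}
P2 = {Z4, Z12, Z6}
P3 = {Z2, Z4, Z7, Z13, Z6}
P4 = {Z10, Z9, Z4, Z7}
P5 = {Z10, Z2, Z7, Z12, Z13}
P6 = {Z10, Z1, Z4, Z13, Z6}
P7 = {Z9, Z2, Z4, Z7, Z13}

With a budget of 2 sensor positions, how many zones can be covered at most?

Choosing P5, P6 covers {Z10, Z2, Z1, Z4, Z7, Z12, Z13, Z6} — 8 zones.
No choice of 2 sensor positions does better; here Z9 is left uncovered.

8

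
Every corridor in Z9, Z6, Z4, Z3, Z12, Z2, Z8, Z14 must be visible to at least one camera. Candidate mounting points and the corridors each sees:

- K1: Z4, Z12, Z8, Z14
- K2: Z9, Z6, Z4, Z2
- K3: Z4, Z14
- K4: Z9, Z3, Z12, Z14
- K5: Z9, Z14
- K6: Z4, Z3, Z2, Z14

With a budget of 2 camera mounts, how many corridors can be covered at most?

Choosing K1, K2 covers {Z9, Z6, Z4, Z12, Z2, Z8, Z14} — 7 corridors.
No choice of 2 camera mounts does better; here Z3 is left uncovered.

7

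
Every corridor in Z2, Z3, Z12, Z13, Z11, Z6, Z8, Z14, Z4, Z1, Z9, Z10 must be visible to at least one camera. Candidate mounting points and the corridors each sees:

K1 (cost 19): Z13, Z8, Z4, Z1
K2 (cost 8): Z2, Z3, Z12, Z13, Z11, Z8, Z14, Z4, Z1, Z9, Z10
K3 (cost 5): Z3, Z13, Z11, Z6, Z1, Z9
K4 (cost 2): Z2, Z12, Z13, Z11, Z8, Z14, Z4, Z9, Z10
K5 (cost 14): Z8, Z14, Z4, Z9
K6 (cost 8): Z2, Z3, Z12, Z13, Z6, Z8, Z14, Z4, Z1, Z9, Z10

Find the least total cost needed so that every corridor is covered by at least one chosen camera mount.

K3, K4 cover every corridor at cost 5 + 2 = 7.
Any cover uses at least 2 camera mounts; among all covering selections none totals below 7.

7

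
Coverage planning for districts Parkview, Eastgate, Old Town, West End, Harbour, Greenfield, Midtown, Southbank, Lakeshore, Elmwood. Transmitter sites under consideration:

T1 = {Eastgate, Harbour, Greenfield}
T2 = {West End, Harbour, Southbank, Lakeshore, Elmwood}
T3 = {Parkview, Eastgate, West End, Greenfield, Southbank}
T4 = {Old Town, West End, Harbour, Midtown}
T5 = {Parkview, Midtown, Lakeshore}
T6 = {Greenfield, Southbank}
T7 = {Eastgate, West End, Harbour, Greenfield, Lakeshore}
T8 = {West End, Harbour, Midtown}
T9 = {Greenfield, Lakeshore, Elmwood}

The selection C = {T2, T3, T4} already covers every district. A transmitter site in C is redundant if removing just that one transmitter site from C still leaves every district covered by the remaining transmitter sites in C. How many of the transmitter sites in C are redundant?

Drop T2: Lakeshore, Elmwood uncovered — not redundant.
Drop T3: Parkview, Eastgate, Greenfield uncovered — not redundant.
Drop T4: Old Town, Midtown uncovered — not redundant.
None of the transmitter sites in C is redundant.

0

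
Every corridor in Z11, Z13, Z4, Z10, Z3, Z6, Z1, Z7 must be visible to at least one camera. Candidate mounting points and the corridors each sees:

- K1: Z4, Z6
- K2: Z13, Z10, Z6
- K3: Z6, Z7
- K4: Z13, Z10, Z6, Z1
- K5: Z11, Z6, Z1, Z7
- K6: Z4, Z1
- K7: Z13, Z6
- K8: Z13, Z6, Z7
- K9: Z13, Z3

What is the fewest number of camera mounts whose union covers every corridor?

K1, K2, K5, K9 together cover {Z11, Z13, Z4, Z10, Z3, Z6, Z1, Z7} — every corridor.
No 3 of the 9 camera mounts cover everything (all 84 triples fall short), so 4 is minimum.

4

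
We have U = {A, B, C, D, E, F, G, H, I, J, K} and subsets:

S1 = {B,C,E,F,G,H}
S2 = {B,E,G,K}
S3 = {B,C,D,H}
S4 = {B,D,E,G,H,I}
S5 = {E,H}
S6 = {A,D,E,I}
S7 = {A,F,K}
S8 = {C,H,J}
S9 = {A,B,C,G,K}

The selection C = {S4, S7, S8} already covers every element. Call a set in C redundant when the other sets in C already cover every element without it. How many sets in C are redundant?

0

Drop S4: B, D, E, G, … uncovered — not redundant.
Drop S7: A, F, K uncovered — not redundant.
Drop S8: C, J uncovered — not redundant.
None of the sets in C is redundant.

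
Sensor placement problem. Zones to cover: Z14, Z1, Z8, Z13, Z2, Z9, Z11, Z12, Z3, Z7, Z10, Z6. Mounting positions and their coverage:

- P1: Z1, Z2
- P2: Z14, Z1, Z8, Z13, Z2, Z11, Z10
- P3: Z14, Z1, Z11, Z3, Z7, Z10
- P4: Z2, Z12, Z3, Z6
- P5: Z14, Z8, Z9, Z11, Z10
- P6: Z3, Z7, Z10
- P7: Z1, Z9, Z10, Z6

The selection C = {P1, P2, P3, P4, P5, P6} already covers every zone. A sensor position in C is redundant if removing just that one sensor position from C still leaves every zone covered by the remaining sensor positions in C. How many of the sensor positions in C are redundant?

3

Drop P1: the rest still cover every zone — redundant.
Drop P2: Z13 uncovered — not redundant.
Drop P3: the rest still cover every zone — redundant.
Drop P4: Z12, Z6 uncovered — not redundant.
Drop P5: Z9 uncovered — not redundant.
Drop P6: the rest still cover every zone — redundant.
3 redundant: P1, P3, P6.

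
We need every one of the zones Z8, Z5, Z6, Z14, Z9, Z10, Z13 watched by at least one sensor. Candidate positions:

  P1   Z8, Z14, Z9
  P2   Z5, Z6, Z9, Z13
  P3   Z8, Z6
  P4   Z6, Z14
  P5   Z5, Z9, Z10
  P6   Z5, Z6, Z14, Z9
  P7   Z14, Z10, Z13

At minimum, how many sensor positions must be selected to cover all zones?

3

P1, P2, P5 together cover {Z8, Z5, Z6, Z14, Z9, Z10, Z13} — every zone.
No 2 of the 7 sensor positions cover everything (all 21 pairs fall short), so 3 is minimum.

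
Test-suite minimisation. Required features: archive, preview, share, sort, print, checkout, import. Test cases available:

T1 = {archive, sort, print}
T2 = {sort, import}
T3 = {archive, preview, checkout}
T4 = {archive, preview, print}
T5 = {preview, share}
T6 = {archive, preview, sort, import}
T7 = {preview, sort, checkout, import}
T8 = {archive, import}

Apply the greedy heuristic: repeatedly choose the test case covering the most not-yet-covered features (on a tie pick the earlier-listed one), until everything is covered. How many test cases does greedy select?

Pick 1: T6 covers 4 new features (archive, preview, sort, import).
Pick 2: T1 covers 1 new features (print).
Pick 3: T3 covers 1 new features (checkout).
Pick 4: T5 covers 1 new features (share).
Greedy uses 4 test cases. (The true minimum is 3.)

4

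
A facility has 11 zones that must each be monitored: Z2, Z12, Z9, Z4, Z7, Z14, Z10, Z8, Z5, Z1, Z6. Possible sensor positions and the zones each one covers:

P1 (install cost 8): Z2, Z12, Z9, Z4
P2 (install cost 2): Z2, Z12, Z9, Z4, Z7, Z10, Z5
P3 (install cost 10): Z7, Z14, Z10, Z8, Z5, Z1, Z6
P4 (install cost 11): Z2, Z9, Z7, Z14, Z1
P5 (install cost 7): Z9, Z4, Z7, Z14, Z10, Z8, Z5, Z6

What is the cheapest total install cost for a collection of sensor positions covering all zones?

P2, P3 cover every zone at install cost 2 + 10 = 12.
Any cover uses at least 2 sensor positions; among all covering selections none totals below 12.

12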